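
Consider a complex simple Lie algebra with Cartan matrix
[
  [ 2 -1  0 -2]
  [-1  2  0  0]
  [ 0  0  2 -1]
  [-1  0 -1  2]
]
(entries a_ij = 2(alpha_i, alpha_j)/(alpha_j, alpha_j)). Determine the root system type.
F4

The matrix has rank 4 with 2's on the diagonal. Reading the off-diagonal entries as Dynkin edges (a single edge where a_ij = a_ji = -1; a double or triple edge where a_ij * a_ji = 2 or 3), the diagram is a chain of 4 nodes with a double edge between the middle two (F_4). One simple-root ordering that puts it in standard form is (alpha_2, alpha_1, alpha_4, alpha_3). So the algebra is type F_4.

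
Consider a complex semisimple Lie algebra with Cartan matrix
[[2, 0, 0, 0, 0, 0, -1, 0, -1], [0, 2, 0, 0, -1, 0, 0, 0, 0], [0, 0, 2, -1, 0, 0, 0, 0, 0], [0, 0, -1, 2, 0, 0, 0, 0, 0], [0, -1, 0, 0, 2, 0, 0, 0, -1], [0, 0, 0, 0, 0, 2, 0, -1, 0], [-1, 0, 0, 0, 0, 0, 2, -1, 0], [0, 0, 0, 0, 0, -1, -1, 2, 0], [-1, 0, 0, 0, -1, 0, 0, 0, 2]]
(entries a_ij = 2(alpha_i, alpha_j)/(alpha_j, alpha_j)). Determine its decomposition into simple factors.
A_2 (sl(3)) + A_7 (sl(8))

The diagram associated to this matrix has two connected components: the simple roots {alpha_3, alpha_4} form a chain of 2 nodes with single edges (A_2), and {alpha_1, alpha_2, alpha_5, alpha_6, alpha_7, alpha_8, alpha_9} form a chain of 7 nodes with single edges (A_7). A semisimple Lie algebra decomposes uniquely as the direct sum of simple ideals, one per connected component of its Dynkin diagram, so g ≅ A_2 ⊕ A_7 (dimension 8 + 63 = 71).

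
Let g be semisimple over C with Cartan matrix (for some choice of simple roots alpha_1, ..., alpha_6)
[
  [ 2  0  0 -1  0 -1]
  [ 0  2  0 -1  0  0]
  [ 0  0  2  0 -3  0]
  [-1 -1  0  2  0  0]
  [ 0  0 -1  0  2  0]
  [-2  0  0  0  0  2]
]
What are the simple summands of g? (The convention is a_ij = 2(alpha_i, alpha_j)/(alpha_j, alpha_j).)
C_4 + G_2

The diagram associated to this matrix has two connected components: the simple roots {alpha_1, alpha_2, alpha_4, alpha_6} form a chain of 4 nodes with a double edge at one end; the terminal node there is the unique long simple root (C_4), and {alpha_3, alpha_5} form two nodes joined by a triple edge (G_2). A semisimple Lie algebra decomposes uniquely as the direct sum of simple ideals, one per connected component of its Dynkin diagram, so g ≅ C_4 ⊕ G_2 (dimension 36 + 14 = 50).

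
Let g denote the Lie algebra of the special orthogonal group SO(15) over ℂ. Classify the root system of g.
This is so(15) with 15 odd, which has dimension 15(15-1)/2 = 105 and rank (15-1)/2 = 7. In the classification of classical Lie algebras, the orthogonal algebra so(2n+1) in an odd number of variables has type B_n; here n = 7, so the Dynkin diagram is a chain of 7 nodes with a double edge at one end; the terminal node there is the unique short simple root (B_7). Hence the type is B_7.

type B_7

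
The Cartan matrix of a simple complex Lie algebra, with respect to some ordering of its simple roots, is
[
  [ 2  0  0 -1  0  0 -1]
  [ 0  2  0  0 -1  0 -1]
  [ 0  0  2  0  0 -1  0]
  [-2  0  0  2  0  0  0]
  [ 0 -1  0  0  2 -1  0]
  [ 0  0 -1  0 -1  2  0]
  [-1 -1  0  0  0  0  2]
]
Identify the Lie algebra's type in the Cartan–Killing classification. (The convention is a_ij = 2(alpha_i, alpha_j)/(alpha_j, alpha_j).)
type C_7

The matrix has rank 7 with 2's on the diagonal. Reading the off-diagonal entries as Dynkin edges (a single edge where a_ij = a_ji = -1; a double or triple edge where a_ij * a_ji = 2 or 3), the diagram is a chain of 7 nodes with a double edge at one end; the terminal node there is the unique long simple root (C_7). One simple-root ordering that puts it in standard form is (alpha_3, alpha_6, alpha_5, alpha_2, alpha_7, alpha_1, alpha_4). So the algebra is type C_7, i.e. sp(14).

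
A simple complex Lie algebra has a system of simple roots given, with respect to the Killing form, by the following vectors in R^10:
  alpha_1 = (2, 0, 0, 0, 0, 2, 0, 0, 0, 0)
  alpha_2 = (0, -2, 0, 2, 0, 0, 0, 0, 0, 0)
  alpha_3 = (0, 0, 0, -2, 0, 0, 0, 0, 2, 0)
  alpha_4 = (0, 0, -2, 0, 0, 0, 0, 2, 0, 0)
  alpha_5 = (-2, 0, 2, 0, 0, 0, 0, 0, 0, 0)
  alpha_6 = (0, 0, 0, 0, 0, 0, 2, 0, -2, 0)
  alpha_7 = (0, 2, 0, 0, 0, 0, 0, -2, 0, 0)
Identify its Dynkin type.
Compute the Cartan integers a_ij = 2(alpha_i, alpha_j)/(alpha_j, alpha_j); the resulting 7x7 Cartan matrix is
[[2, 0, 0, 0, -1, 0, 0], [0, 2, -1, 0, 0, 0, -1], [0, -1, 2, 0, 0, -1, 0], [0, 0, 0, 2, -1, 0, -1], [-1, 0, 0, -1, 2, 0, 0], [0, 0, -1, 0, 0, 2, 0], [0, -1, 0, -1, 0, 0, 2]].
All simple roots have the same length, so the diagram is simply laced. The associated Dynkin diagram is a chain of 7 nodes with single edges (A_7), so the type is A_7 (the algebra sl(8)).

A7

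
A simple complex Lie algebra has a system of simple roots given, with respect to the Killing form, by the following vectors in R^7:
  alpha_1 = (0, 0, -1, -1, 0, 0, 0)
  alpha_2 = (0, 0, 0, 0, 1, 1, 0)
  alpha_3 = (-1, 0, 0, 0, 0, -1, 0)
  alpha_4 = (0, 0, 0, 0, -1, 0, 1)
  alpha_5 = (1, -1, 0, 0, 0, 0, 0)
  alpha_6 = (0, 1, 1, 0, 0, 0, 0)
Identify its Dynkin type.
Compute the Cartan integers a_ij = 2(alpha_i, alpha_j)/(alpha_j, alpha_j); the resulting 6x6 Cartan matrix is
[[2, 0, 0, 0, 0, -1], [0, 2, -1, -1, 0, 0], [0, -1, 2, 0, -1, 0], [0, -1, 0, 2, 0, 0], [0, 0, -1, 0, 2, -1], [-1, 0, 0, 0, -1, 2]].
All simple roots have the same length, so the diagram is simply laced. The associated Dynkin diagram is a chain of 6 nodes with single edges (A_6), so the type is A_6 (the algebra sl(7)).

type A_6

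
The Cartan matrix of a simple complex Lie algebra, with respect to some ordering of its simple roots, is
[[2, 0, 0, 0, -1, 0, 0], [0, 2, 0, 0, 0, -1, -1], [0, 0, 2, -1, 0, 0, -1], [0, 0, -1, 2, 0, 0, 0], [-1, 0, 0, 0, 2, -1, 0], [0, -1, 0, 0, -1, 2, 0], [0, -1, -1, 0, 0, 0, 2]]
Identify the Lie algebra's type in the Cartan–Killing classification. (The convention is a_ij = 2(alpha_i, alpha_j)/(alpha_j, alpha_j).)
The matrix has rank 7 with 2's on the diagonal. Reading the off-diagonal entries as Dynkin edges (a single edge where a_ij = a_ji = -1; a double or triple edge where a_ij * a_ji = 2 or 3), the diagram is a chain of 7 nodes with single edges (A_7). One simple-root ordering that puts it in standard form is (alpha_4, alpha_3, alpha_7, alpha_2, alpha_6, alpha_5, alpha_1). So the algebra is type A_7, i.e. sl(8).

A7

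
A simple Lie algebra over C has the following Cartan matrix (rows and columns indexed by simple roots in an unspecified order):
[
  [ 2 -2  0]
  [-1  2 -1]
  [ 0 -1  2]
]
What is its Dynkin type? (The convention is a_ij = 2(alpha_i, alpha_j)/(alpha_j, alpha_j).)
C_3 (sp(6))

The matrix has rank 3 with 2's on the diagonal. Reading the off-diagonal entries as Dynkin edges (a single edge where a_ij = a_ji = -1; a double or triple edge where a_ij * a_ji = 2 or 3), the diagram is a chain of 3 nodes with a double edge at one end; the terminal node there is the unique long simple root (C_3). One simple-root ordering that puts it in standard form is (alpha_3, alpha_2, alpha_1). So the algebra is type C_3, i.e. sp(6).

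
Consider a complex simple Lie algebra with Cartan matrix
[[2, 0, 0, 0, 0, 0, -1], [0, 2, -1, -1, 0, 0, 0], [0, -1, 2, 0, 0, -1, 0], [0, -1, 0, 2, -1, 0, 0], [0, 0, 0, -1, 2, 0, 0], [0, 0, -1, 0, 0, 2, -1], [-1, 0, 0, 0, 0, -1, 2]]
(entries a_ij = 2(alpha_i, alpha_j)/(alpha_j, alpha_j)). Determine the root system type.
The matrix has rank 7 with 2's on the diagonal. Reading the off-diagonal entries as Dynkin edges (a single edge where a_ij = a_ji = -1; a double or triple edge where a_ij * a_ji = 2 or 3), the diagram is a chain of 7 nodes with single edges (A_7). One simple-root ordering that puts it in standard form is (alpha_5, alpha_4, alpha_2, alpha_3, alpha_6, alpha_7, alpha_1). So the algebra is type A_7, i.e. sl(8).

type A_7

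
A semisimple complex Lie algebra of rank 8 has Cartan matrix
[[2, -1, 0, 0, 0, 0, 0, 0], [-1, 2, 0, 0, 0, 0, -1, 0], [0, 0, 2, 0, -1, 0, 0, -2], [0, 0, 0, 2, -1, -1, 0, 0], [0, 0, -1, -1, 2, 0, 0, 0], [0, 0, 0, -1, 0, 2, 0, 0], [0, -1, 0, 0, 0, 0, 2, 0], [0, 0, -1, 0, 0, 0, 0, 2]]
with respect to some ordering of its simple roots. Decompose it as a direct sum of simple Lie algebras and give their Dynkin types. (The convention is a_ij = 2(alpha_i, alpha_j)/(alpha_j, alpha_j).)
The diagram associated to this matrix has two connected components: the simple roots {alpha_1, alpha_2, alpha_7} form a chain of 3 nodes with single edges (A_3), and {alpha_3, alpha_4, alpha_5, alpha_6, alpha_8} form a chain of 5 nodes with a double edge at one end; the terminal node there is the unique short simple root (B_5). A semisimple Lie algebra decomposes uniquely as the direct sum of simple ideals, one per connected component of its Dynkin diagram, so g ≅ A_3 ⊕ B_5 (dimension 15 + 55 = 70).

A_3 ⊕ B_5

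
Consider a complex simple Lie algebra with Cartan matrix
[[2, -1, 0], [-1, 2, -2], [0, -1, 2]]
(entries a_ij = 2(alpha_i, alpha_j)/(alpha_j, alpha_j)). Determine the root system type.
The matrix has rank 3 with 2's on the diagonal. Reading the off-diagonal entries as Dynkin edges (a single edge where a_ij = a_ji = -1; a double or triple edge where a_ij * a_ji = 2 or 3), the diagram is a chain of 3 nodes with a double edge at one end; the terminal node there is the unique short simple root (B_3). One simple-root ordering that puts it in standard form is (alpha_1, alpha_2, alpha_3). So the algebra is type B_3, i.e. so(7).

B_3 (so(7))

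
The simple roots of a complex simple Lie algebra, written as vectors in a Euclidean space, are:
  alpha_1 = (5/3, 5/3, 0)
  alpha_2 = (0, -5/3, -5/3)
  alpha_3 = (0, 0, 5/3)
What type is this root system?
B_3

Compute the Cartan integers a_ij = 2(alpha_i, alpha_j)/(alpha_j, alpha_j); the resulting 3x3 Cartan matrix is
[[2, -1, 0], [-1, 2, -2], [0, -1, 2]].
The roots have two lengths (squared-length ratio 2:1); the short ones are alpha_{3}. The associated Dynkin diagram is a chain of 3 nodes with a double edge at one end; the terminal node there is the unique short simple root (B_3), so the type is B_3 (the algebra so(7)).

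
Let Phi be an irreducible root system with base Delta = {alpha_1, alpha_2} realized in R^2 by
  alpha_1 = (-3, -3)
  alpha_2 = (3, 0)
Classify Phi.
Compute the Cartan integers a_ij = 2(alpha_i, alpha_j)/(alpha_j, alpha_j); the resulting 2x2 Cartan matrix is
[[2, -2], [-1, 2]].
The roots have two lengths (squared-length ratio 2:1); the short ones are alpha_{2}. The associated Dynkin diagram is a chain of 2 nodes with a double edge at one end; the terminal node there is the unique short simple root (B_2), so the type is B_2 (the algebra so(5)).

B_2 (so(5))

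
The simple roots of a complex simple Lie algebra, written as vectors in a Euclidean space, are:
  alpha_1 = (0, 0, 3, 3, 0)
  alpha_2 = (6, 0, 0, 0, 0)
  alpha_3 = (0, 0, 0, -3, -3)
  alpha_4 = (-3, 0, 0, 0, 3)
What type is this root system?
C_4 (sp(8))

Compute the Cartan integers a_ij = 2(alpha_i, alpha_j)/(alpha_j, alpha_j); the resulting 4x4 Cartan matrix is
[[2, 0, -1, 0], [0, 2, 0, -2], [-1, 0, 2, -1], [0, -1, -1, 2]].
The roots have two lengths (squared-length ratio 2:1); the short ones are alpha_{1,3,4}. The associated Dynkin diagram is a chain of 4 nodes with a double edge at one end; the terminal node there is the unique long simple root (C_4), so the type is C_4 (the algebra sp(8)).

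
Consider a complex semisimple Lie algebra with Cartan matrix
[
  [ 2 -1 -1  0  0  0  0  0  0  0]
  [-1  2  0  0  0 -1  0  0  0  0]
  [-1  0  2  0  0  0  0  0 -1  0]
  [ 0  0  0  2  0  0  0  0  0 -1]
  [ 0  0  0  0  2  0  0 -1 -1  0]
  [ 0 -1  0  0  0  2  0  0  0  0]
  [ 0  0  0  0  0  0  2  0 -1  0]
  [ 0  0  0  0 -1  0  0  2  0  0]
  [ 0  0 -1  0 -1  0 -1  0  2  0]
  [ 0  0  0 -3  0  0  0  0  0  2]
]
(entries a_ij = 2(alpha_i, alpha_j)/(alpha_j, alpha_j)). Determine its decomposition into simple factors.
E_8 + G_2

The diagram associated to this matrix has two connected components: the simple roots {alpha_1, alpha_2, alpha_3, alpha_5, alpha_6, alpha_7, alpha_8, alpha_9} form a chain of 7 nodes with one extra node attached to the third node from one end (E_8), and {alpha_4, alpha_10} form two nodes joined by a triple edge (G_2). A semisimple Lie algebra decomposes uniquely as the direct sum of simple ideals, one per connected component of its Dynkin diagram, so g ≅ E_8 ⊕ G_2 (dimension 248 + 14 = 262).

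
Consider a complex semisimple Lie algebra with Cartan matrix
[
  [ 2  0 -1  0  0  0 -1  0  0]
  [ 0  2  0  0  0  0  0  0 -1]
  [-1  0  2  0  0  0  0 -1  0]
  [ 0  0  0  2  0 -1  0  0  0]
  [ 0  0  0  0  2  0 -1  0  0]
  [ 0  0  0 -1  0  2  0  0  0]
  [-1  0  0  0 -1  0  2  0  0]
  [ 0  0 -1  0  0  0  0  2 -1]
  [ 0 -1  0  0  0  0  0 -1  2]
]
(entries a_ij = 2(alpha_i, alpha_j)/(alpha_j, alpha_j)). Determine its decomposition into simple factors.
A2 ⊕ A7

The diagram associated to this matrix has two connected components: the simple roots {alpha_4, alpha_6} form a chain of 2 nodes with single edges (A_2), and {alpha_1, alpha_2, alpha_3, alpha_5, alpha_7, alpha_8, alpha_9} form a chain of 7 nodes with single edges (A_7). A semisimple Lie algebra decomposes uniquely as the direct sum of simple ideals, one per connected component of its Dynkin diagram, so g ≅ A_2 ⊕ A_7 (dimension 8 + 63 = 71).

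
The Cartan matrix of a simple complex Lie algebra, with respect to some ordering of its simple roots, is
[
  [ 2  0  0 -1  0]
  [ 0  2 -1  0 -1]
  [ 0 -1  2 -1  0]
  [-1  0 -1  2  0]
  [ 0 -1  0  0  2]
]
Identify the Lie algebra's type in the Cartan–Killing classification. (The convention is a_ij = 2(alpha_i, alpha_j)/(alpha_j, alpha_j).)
The matrix has rank 5 with 2's on the diagonal. Reading the off-diagonal entries as Dynkin edges (a single edge where a_ij = a_ji = -1; a double or triple edge where a_ij * a_ji = 2 or 3), the diagram is a chain of 5 nodes with single edges (A_5). One simple-root ordering that puts it in standard form is (alpha_1, alpha_4, alpha_3, alpha_2, alpha_5). So the algebra is type A_5, i.e. sl(6).

A_5 (sl(6))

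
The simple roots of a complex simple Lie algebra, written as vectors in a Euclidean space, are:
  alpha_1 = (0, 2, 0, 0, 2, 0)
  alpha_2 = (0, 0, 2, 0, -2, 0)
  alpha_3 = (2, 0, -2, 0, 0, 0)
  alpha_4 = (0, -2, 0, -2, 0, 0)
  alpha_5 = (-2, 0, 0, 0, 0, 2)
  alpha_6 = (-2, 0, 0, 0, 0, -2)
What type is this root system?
Compute the Cartan integers a_ij = 2(alpha_i, alpha_j)/(alpha_j, alpha_j); the resulting 6x6 Cartan matrix is
[[2, -1, 0, -1, 0, 0], [-1, 2, -1, 0, 0, 0], [0, -1, 2, 0, -1, -1], [-1, 0, 0, 2, 0, 0], [0, 0, -1, 0, 2, 0], [0, 0, -1, 0, 0, 2]].
All simple roots have the same length, so the diagram is simply laced. The associated Dynkin diagram is a chain of 4 nodes with a fork of two nodes at one end (D_6), so the type is D_6 (the algebra so(12)).

D6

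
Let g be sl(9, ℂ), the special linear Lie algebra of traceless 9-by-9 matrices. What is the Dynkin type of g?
This is sl(9), which has dimension 9^2 - 1 = 80 and rank 9 - 1 = 8 (a Cartan subalgebra is the diagonal traceless matrices). In the classification of classical Lie algebras, the special linear algebra sl(n+1) has type A_n; here n = 8, so the Dynkin diagram is a chain of 8 nodes with single edges (A_8). Hence the type is A_8.

A_8 (sl(9))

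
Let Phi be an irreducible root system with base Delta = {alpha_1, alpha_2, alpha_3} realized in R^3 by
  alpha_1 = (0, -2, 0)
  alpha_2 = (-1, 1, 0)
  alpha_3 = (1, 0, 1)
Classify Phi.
Compute the Cartan integers a_ij = 2(alpha_i, alpha_j)/(alpha_j, alpha_j); the resulting 3x3 Cartan matrix is
[[2, -2, 0], [-1, 2, -1], [0, -1, 2]].
The roots have two lengths (squared-length ratio 2:1); the short ones are alpha_{2,3}. The associated Dynkin diagram is a chain of 3 nodes with a double edge at one end; the terminal node there is the unique long simple root (C_3), so the type is C_3 (the algebra sp(6)).

type C_3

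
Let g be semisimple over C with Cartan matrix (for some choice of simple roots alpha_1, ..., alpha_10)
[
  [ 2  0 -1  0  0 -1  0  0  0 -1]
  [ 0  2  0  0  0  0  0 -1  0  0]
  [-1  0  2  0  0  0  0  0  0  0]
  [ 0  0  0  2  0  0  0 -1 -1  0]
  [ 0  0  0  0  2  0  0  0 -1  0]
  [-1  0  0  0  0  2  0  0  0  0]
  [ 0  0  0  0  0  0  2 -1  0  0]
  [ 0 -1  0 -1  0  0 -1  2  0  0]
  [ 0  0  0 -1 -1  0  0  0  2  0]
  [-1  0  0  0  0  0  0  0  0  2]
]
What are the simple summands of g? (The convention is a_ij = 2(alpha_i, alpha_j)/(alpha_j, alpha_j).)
The diagram associated to this matrix has two connected components: the simple roots {alpha_1, alpha_3, alpha_6, alpha_10} form a chain of 2 nodes with a fork of two nodes at one end (D_4), and {alpha_2, alpha_4, alpha_5, alpha_7, alpha_8, alpha_9} form a chain of 4 nodes with a fork of two nodes at one end (D_6). A semisimple Lie algebra decomposes uniquely as the direct sum of simple ideals, one per connected component of its Dynkin diagram, so g ≅ D_4 ⊕ D_6 (dimension 28 + 66 = 94).

type D_4 ⊕ type D_6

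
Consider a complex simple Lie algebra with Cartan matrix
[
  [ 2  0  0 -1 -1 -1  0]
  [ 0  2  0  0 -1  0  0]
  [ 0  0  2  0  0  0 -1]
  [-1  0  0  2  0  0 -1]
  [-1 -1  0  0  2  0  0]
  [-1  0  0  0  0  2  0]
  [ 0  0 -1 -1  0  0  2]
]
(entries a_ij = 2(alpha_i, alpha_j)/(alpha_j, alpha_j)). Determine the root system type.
The matrix has rank 7 with 2's on the diagonal. Reading the off-diagonal entries as Dynkin edges (a single edge where a_ij = a_ji = -1; a double or triple edge where a_ij * a_ji = 2 or 3), the diagram is a chain of 6 nodes with one extra node attached to the third node from one end (E_7). One simple-root ordering that puts it in standard form is (alpha_2, alpha_6, alpha_5, alpha_1, alpha_4, alpha_7, alpha_3). So the algebra is type E_7.

type E_7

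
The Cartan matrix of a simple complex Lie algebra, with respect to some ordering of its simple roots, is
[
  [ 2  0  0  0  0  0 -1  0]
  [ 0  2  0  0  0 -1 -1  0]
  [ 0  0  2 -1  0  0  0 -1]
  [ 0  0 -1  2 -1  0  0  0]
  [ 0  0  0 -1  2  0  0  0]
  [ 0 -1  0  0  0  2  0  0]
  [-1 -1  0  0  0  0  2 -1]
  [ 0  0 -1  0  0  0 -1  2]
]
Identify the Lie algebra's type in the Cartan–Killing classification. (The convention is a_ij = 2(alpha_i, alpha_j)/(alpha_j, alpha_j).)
E8

The matrix has rank 8 with 2's on the diagonal. Reading the off-diagonal entries as Dynkin edges (a single edge where a_ij = a_ji = -1; a double or triple edge where a_ij * a_ji = 2 or 3), the diagram is a chain of 7 nodes with one extra node attached to the third node from one end (E_8). One simple-root ordering that puts it in standard form is (alpha_6, alpha_1, alpha_2, alpha_7, alpha_8, alpha_3, alpha_4, alpha_5). So the algebra is type E_8.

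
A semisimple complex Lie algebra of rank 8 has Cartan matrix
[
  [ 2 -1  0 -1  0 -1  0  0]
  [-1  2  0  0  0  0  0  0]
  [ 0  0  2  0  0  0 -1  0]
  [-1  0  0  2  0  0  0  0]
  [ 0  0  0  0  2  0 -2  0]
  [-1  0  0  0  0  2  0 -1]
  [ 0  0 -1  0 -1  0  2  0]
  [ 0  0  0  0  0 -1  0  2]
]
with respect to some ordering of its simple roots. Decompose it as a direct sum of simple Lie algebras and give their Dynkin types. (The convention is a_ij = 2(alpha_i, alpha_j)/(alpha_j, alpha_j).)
type C_3 ⊕ type D_5

The diagram associated to this matrix has two connected components: the simple roots {alpha_3, alpha_5, alpha_7} form a chain of 3 nodes with a double edge at one end; the terminal node there is the unique long simple root (C_3), and {alpha_1, alpha_2, alpha_4, alpha_6, alpha_8} form a chain of 3 nodes with a fork of two nodes at one end (D_5). A semisimple Lie algebra decomposes uniquely as the direct sum of simple ideals, one per connected component of its Dynkin diagram, so g ≅ C_3 ⊕ D_5 (dimension 21 + 45 = 66).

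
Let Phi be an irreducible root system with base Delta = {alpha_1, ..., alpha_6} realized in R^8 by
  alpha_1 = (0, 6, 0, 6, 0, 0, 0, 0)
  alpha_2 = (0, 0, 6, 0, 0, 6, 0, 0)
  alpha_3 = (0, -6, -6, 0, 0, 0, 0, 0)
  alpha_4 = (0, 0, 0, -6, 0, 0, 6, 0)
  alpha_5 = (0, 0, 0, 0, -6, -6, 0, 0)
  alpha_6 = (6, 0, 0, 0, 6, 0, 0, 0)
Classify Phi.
Compute the Cartan integers a_ij = 2(alpha_i, alpha_j)/(alpha_j, alpha_j); the resulting 6x6 Cartan matrix is
[[2, 0, -1, -1, 0, 0], [0, 2, -1, 0, -1, 0], [-1, -1, 2, 0, 0, 0], [-1, 0, 0, 2, 0, 0], [0, -1, 0, 0, 2, -1], [0, 0, 0, 0, -1, 2]].
All simple roots have the same length, so the diagram is simply laced. The associated Dynkin diagram is a chain of 6 nodes with single edges (A_6), so the type is A_6 (the algebra sl(7)).

type A_6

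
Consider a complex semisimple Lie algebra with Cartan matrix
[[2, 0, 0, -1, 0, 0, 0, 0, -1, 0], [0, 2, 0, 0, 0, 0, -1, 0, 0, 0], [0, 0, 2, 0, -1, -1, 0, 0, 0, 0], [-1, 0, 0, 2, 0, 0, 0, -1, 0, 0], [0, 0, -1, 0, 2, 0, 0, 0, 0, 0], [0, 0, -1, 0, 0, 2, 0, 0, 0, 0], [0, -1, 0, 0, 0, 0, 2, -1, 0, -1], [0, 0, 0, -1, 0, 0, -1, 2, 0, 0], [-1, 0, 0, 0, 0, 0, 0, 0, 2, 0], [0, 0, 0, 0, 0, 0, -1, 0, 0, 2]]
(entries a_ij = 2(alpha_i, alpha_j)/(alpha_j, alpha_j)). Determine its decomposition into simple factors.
A_3 + D_7

The diagram associated to this matrix has two connected components: the simple roots {alpha_3, alpha_5, alpha_6} form a chain of 3 nodes with single edges (A_3), and {alpha_1, alpha_2, alpha_4, alpha_7, alpha_8, alpha_9, alpha_10} form a chain of 5 nodes with a fork of two nodes at one end (D_7). A semisimple Lie algebra decomposes uniquely as the direct sum of simple ideals, one per connected component of its Dynkin diagram, so g ≅ A_3 ⊕ D_7 (dimension 15 + 91 = 106).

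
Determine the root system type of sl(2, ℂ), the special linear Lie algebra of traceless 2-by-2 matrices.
This is sl(2), which has dimension 2^2 - 1 = 3 and rank 2 - 1 = 1 (a Cartan subalgebra is the diagonal traceless matrices). In the classification of classical Lie algebras, the special linear algebra sl(n+1) has type A_n; here n = 1, so the Dynkin diagram is a chain of 1 nodes with single edges (A_1). Hence the type is A_1.

A_1 (sl(2))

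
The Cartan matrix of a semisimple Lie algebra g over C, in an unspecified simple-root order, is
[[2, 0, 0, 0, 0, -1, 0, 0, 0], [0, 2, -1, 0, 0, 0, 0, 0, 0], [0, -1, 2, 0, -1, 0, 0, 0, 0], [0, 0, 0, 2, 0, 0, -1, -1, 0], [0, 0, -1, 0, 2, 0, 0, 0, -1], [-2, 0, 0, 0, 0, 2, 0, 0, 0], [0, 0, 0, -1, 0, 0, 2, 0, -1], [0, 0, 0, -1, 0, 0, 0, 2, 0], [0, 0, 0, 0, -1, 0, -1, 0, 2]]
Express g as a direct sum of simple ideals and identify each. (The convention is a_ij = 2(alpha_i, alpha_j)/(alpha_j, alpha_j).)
A_7 (sl(8)) ⊕ B_2 (so(5))

The diagram associated to this matrix has two connected components: the simple roots {alpha_2, alpha_3, alpha_4, alpha_5, alpha_7, alpha_8, alpha_9} form a chain of 7 nodes with single edges (A_7), and {alpha_1, alpha_6} form a chain of 2 nodes with a double edge at one end; the terminal node there is the unique short simple root (B_2). A semisimple Lie algebra decomposes uniquely as the direct sum of simple ideals, one per connected component of its Dynkin diagram, so g ≅ A_7 ⊕ B_2 (dimension 63 + 10 = 73).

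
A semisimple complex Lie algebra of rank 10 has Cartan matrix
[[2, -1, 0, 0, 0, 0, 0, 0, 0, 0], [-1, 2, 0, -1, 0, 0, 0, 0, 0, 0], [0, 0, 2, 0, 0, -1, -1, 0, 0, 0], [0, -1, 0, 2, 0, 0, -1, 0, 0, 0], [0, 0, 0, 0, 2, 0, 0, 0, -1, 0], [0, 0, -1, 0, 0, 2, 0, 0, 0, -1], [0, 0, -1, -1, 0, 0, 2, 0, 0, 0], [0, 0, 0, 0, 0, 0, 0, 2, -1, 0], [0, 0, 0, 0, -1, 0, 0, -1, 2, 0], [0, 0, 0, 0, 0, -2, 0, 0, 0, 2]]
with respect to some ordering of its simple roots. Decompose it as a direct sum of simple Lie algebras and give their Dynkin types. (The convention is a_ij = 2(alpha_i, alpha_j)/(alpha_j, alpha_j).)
A_3 ⊕ C_7

The diagram associated to this matrix has two connected components: the simple roots {alpha_5, alpha_8, alpha_9} form a chain of 3 nodes with single edges (A_3), and {alpha_1, alpha_2, alpha_3, alpha_4, alpha_6, alpha_7, alpha_10} form a chain of 7 nodes with a double edge at one end; the terminal node there is the unique long simple root (C_7). A semisimple Lie algebra decomposes uniquely as the direct sum of simple ideals, one per connected component of its Dynkin diagram, so g ≅ A_3 ⊕ C_7 (dimension 15 + 105 = 120).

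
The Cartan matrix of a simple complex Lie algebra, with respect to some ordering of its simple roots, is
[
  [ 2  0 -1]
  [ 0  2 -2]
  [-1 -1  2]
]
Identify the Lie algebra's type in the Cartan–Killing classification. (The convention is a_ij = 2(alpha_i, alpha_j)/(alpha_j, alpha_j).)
C_3 (sp(6))

The matrix has rank 3 with 2's on the diagonal. Reading the off-diagonal entries as Dynkin edges (a single edge where a_ij = a_ji = -1; a double or triple edge where a_ij * a_ji = 2 or 3), the diagram is a chain of 3 nodes with a double edge at one end; the terminal node there is the unique long simple root (C_3). One simple-root ordering that puts it in standard form is (alpha_1, alpha_3, alpha_2). So the algebra is type C_3, i.e. sp(6).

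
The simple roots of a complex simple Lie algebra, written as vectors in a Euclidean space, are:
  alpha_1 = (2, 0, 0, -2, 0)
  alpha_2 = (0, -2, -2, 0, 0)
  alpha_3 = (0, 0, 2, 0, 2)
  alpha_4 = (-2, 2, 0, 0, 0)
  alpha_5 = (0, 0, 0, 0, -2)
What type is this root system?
B_5

Compute the Cartan integers a_ij = 2(alpha_i, alpha_j)/(alpha_j, alpha_j); the resulting 5x5 Cartan matrix is
[[2, 0, 0, -1, 0], [0, 2, -1, -1, 0], [0, -1, 2, 0, -2], [-1, -1, 0, 2, 0], [0, 0, -1, 0, 2]].
The roots have two lengths (squared-length ratio 2:1); the short ones are alpha_{5}. The associated Dynkin diagram is a chain of 5 nodes with a double edge at one end; the terminal node there is the unique short simple root (B_5), so the type is B_5 (the algebra so(11)).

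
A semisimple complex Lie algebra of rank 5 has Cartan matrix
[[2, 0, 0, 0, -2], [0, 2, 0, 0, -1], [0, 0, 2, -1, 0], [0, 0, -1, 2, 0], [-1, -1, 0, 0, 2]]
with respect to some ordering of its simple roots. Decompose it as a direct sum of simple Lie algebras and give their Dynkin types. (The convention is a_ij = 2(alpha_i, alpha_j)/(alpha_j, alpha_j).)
A2 + C3

The diagram associated to this matrix has two connected components: the simple roots {alpha_3, alpha_4} form a chain of 2 nodes with single edges (A_2), and {alpha_1, alpha_2, alpha_5} form a chain of 3 nodes with a double edge at one end; the terminal node there is the unique long simple root (C_3). A semisimple Lie algebra decomposes uniquely as the direct sum of simple ideals, one per connected component of its Dynkin diagram, so g ≅ A_2 ⊕ C_3 (dimension 8 + 21 = 29).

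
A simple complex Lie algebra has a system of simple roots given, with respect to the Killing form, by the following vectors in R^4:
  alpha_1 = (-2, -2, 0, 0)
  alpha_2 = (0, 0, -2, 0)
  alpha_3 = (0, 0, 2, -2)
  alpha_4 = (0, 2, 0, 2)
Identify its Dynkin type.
Compute the Cartan integers a_ij = 2(alpha_i, alpha_j)/(alpha_j, alpha_j); the resulting 4x4 Cartan matrix is
[[2, 0, 0, -1], [0, 2, -1, 0], [0, -2, 2, -1], [-1, 0, -1, 2]].
The roots have two lengths (squared-length ratio 2:1); the short ones are alpha_{2}. The associated Dynkin diagram is a chain of 4 nodes with a double edge at one end; the terminal node there is the unique short simple root (B_4), so the type is B_4 (the algebra so(9)).

type B_4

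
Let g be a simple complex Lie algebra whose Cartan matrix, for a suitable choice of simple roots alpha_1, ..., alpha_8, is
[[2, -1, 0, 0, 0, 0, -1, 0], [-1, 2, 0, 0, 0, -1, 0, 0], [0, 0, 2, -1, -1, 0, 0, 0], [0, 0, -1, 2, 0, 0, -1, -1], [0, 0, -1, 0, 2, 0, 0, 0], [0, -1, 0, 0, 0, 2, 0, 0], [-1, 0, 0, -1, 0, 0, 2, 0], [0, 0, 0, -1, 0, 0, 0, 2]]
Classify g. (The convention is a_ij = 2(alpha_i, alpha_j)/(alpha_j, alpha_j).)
type E_8

The matrix has rank 8 with 2's on the diagonal. Reading the off-diagonal entries as Dynkin edges (a single edge where a_ij = a_ji = -1; a double or triple edge where a_ij * a_ji = 2 or 3), the diagram is a chain of 7 nodes with one extra node attached to the third node from one end (E_8). One simple-root ordering that puts it in standard form is (alpha_5, alpha_8, alpha_3, alpha_4, alpha_7, alpha_1, alpha_2, alpha_6). So the algebra is type E_8.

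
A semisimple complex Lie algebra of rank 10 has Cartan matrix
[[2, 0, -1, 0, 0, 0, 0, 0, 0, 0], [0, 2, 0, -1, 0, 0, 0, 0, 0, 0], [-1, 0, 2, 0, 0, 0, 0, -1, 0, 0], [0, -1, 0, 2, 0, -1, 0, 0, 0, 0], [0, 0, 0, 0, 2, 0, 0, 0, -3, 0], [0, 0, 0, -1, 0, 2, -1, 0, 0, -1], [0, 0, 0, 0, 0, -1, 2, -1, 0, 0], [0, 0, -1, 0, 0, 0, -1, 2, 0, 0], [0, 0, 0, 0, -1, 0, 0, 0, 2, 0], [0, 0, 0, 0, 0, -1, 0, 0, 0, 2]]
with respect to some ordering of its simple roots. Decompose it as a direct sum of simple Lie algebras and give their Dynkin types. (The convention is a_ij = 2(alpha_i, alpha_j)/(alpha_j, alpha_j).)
The diagram associated to this matrix has two connected components: the simple roots {alpha_1, alpha_2, alpha_3, alpha_4, alpha_6, alpha_7, alpha_8, alpha_10} form a chain of 7 nodes with one extra node attached to the third node from one end (E_8), and {alpha_5, alpha_9} form two nodes joined by a triple edge (G_2). A semisimple Lie algebra decomposes uniquely as the direct sum of simple ideals, one per connected component of its Dynkin diagram, so g ≅ E_8 ⊕ G_2 (dimension 248 + 14 = 262).

E8 ⊕ G2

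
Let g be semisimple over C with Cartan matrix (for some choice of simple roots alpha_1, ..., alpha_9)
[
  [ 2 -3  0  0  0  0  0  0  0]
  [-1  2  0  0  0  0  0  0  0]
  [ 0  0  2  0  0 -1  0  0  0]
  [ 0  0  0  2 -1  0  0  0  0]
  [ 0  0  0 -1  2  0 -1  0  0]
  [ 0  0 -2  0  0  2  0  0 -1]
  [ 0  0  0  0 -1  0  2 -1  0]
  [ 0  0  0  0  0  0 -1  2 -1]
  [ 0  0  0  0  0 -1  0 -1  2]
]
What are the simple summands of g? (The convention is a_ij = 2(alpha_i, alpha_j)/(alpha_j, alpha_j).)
B7 + G2

The diagram associated to this matrix has two connected components: the simple roots {alpha_3, alpha_4, alpha_5, alpha_6, alpha_7, alpha_8, alpha_9} form a chain of 7 nodes with a double edge at one end; the terminal node there is the unique short simple root (B_7), and {alpha_1, alpha_2} form two nodes joined by a triple edge (G_2). A semisimple Lie algebra decomposes uniquely as the direct sum of simple ideals, one per connected component of its Dynkin diagram, so g ≅ B_7 ⊕ G_2 (dimension 105 + 14 = 119).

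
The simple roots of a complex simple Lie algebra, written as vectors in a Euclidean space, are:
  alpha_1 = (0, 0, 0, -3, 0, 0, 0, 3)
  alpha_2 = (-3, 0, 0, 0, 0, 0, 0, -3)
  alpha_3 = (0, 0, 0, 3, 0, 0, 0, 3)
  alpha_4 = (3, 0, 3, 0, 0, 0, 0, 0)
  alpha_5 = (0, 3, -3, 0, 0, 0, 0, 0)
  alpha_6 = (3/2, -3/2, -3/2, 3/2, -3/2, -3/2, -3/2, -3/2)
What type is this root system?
E_6

Compute the Cartan integers a_ij = 2(alpha_i, alpha_j)/(alpha_j, alpha_j); the resulting 6x6 Cartan matrix is
[[2, -1, 0, 0, 0, -1], [-1, 2, -1, -1, 0, 0], [0, -1, 2, 0, 0, 0], [0, -1, 0, 2, -1, 0], [0, 0, 0, -1, 2, 0], [-1, 0, 0, 0, 0, 2]].
All simple roots have the same length, so the diagram is simply laced. The associated Dynkin diagram is a chain of 5 nodes with one extra node attached to the third node from one end (E_6), so the type is E_6.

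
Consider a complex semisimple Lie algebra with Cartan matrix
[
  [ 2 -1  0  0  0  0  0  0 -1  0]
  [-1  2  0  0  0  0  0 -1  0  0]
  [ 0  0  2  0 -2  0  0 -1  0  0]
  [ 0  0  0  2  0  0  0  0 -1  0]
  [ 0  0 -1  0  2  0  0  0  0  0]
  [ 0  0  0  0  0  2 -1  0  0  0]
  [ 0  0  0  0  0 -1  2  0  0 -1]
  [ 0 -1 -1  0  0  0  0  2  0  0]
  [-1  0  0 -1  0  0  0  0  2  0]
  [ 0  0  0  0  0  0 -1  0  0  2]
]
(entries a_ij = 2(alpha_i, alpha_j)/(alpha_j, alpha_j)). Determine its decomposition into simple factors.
A3 + B7

The diagram associated to this matrix has two connected components: the simple roots {alpha_6, alpha_7, alpha_10} form a chain of 3 nodes with single edges (A_3), and {alpha_1, alpha_2, alpha_3, alpha_4, alpha_5, alpha_8, alpha_9} form a chain of 7 nodes with a double edge at one end; the terminal node there is the unique short simple root (B_7). A semisimple Lie algebra decomposes uniquely as the direct sum of simple ideals, one per connected component of its Dynkin diagram, so g ≅ A_3 ⊕ B_7 (dimension 15 + 105 = 120).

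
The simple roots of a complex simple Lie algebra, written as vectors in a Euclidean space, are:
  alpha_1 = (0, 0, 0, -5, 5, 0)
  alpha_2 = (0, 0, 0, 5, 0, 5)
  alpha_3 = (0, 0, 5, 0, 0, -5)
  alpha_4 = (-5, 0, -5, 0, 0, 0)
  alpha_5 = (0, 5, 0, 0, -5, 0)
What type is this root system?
Compute the Cartan integers a_ij = 2(alpha_i, alpha_j)/(alpha_j, alpha_j); the resulting 5x5 Cartan matrix is
[[2, -1, 0, 0, -1], [-1, 2, -1, 0, 0], [0, -1, 2, -1, 0], [0, 0, -1, 2, 0], [-1, 0, 0, 0, 2]].
All simple roots have the same length, so the diagram is simply laced. The associated Dynkin diagram is a chain of 5 nodes with single edges (A_5), so the type is A_5 (the algebra sl(6)).

type A_5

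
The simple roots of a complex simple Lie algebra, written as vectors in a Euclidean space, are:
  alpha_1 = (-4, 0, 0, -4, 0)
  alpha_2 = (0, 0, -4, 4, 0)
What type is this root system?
A_2

Compute the Cartan integers a_ij = 2(alpha_i, alpha_j)/(alpha_j, alpha_j); the resulting 2x2 Cartan matrix is
[[2, -1], [-1, 2]].
All simple roots have the same length, so the diagram is simply laced. The associated Dynkin diagram is a chain of 2 nodes with single edges (A_2), so the type is A_2 (the algebra sl(3)).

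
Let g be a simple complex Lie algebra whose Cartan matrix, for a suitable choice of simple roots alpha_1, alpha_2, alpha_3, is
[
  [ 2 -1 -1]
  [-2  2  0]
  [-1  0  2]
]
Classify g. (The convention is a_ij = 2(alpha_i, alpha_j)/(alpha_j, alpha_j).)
C_3

The matrix has rank 3 with 2's on the diagonal. Reading the off-diagonal entries as Dynkin edges (a single edge where a_ij = a_ji = -1; a double or triple edge where a_ij * a_ji = 2 or 3), the diagram is a chain of 3 nodes with a double edge at one end; the terminal node there is the unique long simple root (C_3). One simple-root ordering that puts it in standard form is (alpha_3, alpha_1, alpha_2). So the algebra is type C_3, i.e. sp(6).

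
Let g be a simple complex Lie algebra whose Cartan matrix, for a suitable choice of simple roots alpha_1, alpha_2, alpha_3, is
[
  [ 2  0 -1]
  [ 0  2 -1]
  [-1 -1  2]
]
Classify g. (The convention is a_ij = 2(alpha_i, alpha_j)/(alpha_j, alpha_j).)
The matrix has rank 3 with 2's on the diagonal. Reading the off-diagonal entries as Dynkin edges (a single edge where a_ij = a_ji = -1; a double or triple edge where a_ij * a_ji = 2 or 3), the diagram is a chain of 3 nodes with single edges (A_3). One simple-root ordering that puts it in standard form is (alpha_1, alpha_3, alpha_2). So the algebra is type A_3, i.e. sl(4).

type A_3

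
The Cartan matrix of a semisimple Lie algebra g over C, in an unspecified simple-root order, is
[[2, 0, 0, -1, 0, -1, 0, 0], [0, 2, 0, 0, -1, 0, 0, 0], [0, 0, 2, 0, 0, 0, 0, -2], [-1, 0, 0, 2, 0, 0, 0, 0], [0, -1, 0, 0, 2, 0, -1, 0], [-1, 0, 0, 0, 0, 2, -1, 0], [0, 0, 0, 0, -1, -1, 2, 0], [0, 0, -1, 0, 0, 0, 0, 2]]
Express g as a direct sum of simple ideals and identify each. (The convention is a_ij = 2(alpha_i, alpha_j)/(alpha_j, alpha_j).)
A_6 ⊕ B_2

The diagram associated to this matrix has two connected components: the simple roots {alpha_1, alpha_2, alpha_4, alpha_5, alpha_6, alpha_7} form a chain of 6 nodes with single edges (A_6), and {alpha_3, alpha_8} form a chain of 2 nodes with a double edge at one end; the terminal node there is the unique short simple root (B_2). A semisimple Lie algebra decomposes uniquely as the direct sum of simple ideals, one per connected component of its Dynkin diagram, so g ≅ A_6 ⊕ B_2 (dimension 48 + 10 = 58).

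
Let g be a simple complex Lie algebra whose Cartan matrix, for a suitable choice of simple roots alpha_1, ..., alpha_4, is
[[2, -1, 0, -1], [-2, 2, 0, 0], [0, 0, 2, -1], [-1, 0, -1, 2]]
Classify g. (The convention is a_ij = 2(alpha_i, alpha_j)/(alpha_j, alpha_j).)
The matrix has rank 4 with 2's on the diagonal. Reading the off-diagonal entries as Dynkin edges (a single edge where a_ij = a_ji = -1; a double or triple edge where a_ij * a_ji = 2 or 3), the diagram is a chain of 4 nodes with a double edge at one end; the terminal node there is the unique long simple root (C_4). One simple-root ordering that puts it in standard form is (alpha_3, alpha_4, alpha_1, alpha_2). So the algebra is type C_4, i.e. sp(8).

C_4 (sp(8))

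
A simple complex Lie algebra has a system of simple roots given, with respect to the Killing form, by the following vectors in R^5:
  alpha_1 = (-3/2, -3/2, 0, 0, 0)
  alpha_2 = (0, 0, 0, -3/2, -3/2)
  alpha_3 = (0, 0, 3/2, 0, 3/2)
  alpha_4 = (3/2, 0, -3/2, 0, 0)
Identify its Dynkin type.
A_4

Compute the Cartan integers a_ij = 2(alpha_i, alpha_j)/(alpha_j, alpha_j); the resulting 4x4 Cartan matrix is
[[2, 0, 0, -1], [0, 2, -1, 0], [0, -1, 2, -1], [-1, 0, -1, 2]].
All simple roots have the same length, so the diagram is simply laced. The associated Dynkin diagram is a chain of 4 nodes with single edges (A_4), so the type is A_4 (the algebra sl(5)).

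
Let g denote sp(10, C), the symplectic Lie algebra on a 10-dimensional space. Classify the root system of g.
This is sp(10), which has dimension 10(10+1)/2 = 55 and rank 10/2 = 5. In the classification of classical Lie algebras, the symplectic algebra sp(2n) has type C_n; here n = 5, so the Dynkin diagram is a chain of 5 nodes with a double edge at one end; the terminal node there is the unique long simple root (C_5). Hence the type is C_5.

C5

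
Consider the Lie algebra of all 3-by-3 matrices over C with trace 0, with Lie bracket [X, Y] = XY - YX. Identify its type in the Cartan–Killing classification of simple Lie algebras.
A_2

This is sl(3), which has dimension 3^2 - 1 = 8 and rank 3 - 1 = 2 (a Cartan subalgebra is the diagonal traceless matrices). In the classification of classical Lie algebras, the special linear algebra sl(n+1) has type A_n; here n = 2, so the Dynkin diagram is a chain of 2 nodes with single edges (A_2). Hence the type is A_2.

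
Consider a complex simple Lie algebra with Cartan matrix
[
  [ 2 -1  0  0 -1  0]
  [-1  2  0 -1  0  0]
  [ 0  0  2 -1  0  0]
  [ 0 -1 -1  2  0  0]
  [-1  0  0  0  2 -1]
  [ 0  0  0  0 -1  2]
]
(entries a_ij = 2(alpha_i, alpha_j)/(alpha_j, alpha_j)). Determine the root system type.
The matrix has rank 6 with 2's on the diagonal. Reading the off-diagonal entries as Dynkin edges (a single edge where a_ij = a_ji = -1; a double or triple edge where a_ij * a_ji = 2 or 3), the diagram is a chain of 6 nodes with single edges (A_6). One simple-root ordering that puts it in standard form is (alpha_6, alpha_5, alpha_1, alpha_2, alpha_4, alpha_3). So the algebra is type A_6, i.e. sl(7).

A6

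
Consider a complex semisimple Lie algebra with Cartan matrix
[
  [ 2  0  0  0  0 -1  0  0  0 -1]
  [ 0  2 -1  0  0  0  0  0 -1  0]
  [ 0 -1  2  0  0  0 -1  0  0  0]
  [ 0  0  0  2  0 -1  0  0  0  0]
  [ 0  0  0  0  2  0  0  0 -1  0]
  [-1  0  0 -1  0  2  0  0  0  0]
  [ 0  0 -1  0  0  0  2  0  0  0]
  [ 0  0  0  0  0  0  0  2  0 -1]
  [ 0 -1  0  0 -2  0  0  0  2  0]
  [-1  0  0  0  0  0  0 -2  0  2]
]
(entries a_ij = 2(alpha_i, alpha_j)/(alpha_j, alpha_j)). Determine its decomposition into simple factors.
The diagram associated to this matrix has two connected components: the simple roots {alpha_2, alpha_3, alpha_5, alpha_7, alpha_9} form a chain of 5 nodes with a double edge at one end; the terminal node there is the unique short simple root (B_5), and {alpha_1, alpha_4, alpha_6, alpha_8, alpha_10} form a chain of 5 nodes with a double edge at one end; the terminal node there is the unique short simple root (B_5). A semisimple Lie algebra decomposes uniquely as the direct sum of simple ideals, one per connected component of its Dynkin diagram, so g ≅ B_5 ⊕ B_5 (dimension 55 + 55 = 110).

type B_5 + type B_5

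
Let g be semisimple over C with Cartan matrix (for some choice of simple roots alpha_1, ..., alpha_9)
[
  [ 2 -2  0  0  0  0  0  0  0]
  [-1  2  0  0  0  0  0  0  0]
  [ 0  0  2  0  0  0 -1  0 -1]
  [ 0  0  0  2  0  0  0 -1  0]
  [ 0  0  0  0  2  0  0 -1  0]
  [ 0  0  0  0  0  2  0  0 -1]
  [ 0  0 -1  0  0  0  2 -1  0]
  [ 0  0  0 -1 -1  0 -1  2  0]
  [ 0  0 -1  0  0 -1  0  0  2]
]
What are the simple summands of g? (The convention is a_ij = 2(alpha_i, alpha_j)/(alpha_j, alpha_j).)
B_2 (so(5)) ⊕ D_7 (so(14))

The diagram associated to this matrix has two connected components: the simple roots {alpha_1, alpha_2} form a chain of 2 nodes with a double edge at one end; the terminal node there is the unique short simple root (B_2), and {alpha_3, alpha_4, alpha_5, alpha_6, alpha_7, alpha_8, alpha_9} form a chain of 5 nodes with a fork of two nodes at one end (D_7). A semisimple Lie algebra decomposes uniquely as the direct sum of simple ideals, one per connected component of its Dynkin diagram, so g ≅ B_2 ⊕ D_7 (dimension 10 + 91 = 101).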